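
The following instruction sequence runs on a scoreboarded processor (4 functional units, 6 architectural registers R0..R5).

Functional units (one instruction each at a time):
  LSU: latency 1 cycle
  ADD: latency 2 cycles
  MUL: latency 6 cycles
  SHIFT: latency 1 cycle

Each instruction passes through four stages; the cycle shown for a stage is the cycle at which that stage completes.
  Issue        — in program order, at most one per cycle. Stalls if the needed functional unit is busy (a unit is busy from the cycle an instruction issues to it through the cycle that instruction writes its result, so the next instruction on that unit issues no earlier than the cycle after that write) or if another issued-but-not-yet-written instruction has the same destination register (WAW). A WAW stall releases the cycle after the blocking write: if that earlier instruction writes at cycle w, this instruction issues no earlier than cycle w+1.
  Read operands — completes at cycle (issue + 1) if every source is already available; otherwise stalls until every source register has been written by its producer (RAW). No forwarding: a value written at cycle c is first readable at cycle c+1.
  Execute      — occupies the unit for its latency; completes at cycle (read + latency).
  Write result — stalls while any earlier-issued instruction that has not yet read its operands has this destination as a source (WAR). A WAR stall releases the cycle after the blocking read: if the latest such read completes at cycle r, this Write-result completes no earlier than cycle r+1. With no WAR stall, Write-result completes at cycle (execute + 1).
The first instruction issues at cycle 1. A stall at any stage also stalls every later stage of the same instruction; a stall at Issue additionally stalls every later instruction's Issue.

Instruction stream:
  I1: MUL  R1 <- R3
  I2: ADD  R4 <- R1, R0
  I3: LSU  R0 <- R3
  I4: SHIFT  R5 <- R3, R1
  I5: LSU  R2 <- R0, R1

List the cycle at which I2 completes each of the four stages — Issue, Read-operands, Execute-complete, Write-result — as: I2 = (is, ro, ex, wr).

I2 = (2, 10, 12, 13)

1) issue 1, read 2, done 8, write 9
2) issue 2, read 10, done 12, write 13  <RAW R1: wait I1 write@9>
3) issue 3, read 4, done 5, write 11  <WAR R0: wait I2 read@10>
4) issue 4, read 10, done 11, write 12  <RAW R1: wait I1 write@9>
5) issue 12, read 13, done 14, write 15  <struct: LSU busy until I3 writes@11>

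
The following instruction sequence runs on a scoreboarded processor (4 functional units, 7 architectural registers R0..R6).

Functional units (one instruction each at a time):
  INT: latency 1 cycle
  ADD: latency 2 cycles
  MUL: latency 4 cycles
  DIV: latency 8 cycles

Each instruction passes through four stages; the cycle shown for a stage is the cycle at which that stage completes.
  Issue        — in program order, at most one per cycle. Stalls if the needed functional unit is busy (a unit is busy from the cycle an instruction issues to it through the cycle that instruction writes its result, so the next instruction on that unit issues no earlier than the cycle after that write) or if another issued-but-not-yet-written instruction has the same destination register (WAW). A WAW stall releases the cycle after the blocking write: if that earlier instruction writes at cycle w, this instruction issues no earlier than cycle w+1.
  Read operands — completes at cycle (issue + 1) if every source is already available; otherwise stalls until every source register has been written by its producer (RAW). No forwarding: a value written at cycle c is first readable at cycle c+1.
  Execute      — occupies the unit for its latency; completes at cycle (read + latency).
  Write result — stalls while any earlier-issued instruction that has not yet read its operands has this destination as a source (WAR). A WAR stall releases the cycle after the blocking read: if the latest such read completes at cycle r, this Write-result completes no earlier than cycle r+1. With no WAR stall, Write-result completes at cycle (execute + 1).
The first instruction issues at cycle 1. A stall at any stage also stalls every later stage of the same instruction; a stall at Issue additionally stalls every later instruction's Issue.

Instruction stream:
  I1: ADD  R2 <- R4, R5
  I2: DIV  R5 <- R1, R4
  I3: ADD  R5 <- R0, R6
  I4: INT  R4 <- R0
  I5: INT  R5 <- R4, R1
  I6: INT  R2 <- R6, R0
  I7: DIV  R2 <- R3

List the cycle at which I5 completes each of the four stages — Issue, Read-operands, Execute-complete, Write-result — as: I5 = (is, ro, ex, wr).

I5 = (18, 19, 20, 21)

I1  is:1  ro:2  ex:4  wr:5
I2  is:2  ro:3  ex:11  wr:12
I3  is:13  ro:14  ex:16  wr:17  — WAW R5: wait I2 write@12
I4  is:14  ro:15  ex:16  wr:17
I5  is:18  ro:19  ex:20  wr:21  — struct: INT busy until I4 writes@17
I6  is:22  ro:23  ex:24  wr:25  — struct: INT busy until I5 writes@21
I7  is:26  ro:27  ex:35  wr:36  — WAW R2: wait I6 write@25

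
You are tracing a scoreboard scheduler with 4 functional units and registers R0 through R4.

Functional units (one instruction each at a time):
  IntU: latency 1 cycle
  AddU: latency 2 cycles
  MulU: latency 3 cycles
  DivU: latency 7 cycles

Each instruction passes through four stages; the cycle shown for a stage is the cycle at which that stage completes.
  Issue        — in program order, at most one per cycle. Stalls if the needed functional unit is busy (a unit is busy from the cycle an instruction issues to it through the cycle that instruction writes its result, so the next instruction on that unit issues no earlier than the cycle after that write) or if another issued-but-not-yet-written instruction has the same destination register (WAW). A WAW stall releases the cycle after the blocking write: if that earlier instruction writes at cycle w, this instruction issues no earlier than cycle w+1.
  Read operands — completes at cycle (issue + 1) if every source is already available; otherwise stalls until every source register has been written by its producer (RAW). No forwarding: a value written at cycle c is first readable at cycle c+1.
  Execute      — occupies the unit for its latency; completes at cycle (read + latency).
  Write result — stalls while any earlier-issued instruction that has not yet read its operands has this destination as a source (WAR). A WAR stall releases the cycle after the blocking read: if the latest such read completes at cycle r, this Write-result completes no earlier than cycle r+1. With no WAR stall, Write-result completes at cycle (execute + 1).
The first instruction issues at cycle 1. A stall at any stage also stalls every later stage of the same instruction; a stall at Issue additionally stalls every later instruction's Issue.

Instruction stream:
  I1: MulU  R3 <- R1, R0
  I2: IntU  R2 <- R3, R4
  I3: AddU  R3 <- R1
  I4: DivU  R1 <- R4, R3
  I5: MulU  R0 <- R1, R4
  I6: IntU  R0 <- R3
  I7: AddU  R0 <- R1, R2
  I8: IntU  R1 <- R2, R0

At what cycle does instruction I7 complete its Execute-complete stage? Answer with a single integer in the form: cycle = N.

cycle 1: issue I1 (MulU)
cycle 2: I1 read-ops; issue I2 (IntU)
cycle 5: I1 finished on MulU
cycle 6: I1→R3
cycle 7: I2 read-ops; issue I3 (AddU)
cycle 8: I2 finished on IntU; I3 read-ops; issue I4 (DivU)
cycle 9: I2→R2; issue I5 (MulU)
cycle 10: I3 finished on AddU
cycle 11: I3→R3
cycle 12: I4 read-ops
cycle 19: I4 finished on DivU
cycle 20: I4→R1
cycle 21: I5 read-ops
cycle 24: I5 finished on MulU
cycle 25: I5→R0
cycle 26: issue I6 (IntU)
cycle 27: I6 read-ops
cycle 28: I6 finished on IntU
cycle 29: I6→R0
cycle 30: issue I7 (AddU)
cycle 31: I7 read-ops; issue I8 (IntU)
cycle 33: I7 finished on AddU
cycle 34: I7→R0
cycle 35: I8 read-ops
cycle 36: I8 finished on IntU
cycle 37: I8→R1

cycle = 33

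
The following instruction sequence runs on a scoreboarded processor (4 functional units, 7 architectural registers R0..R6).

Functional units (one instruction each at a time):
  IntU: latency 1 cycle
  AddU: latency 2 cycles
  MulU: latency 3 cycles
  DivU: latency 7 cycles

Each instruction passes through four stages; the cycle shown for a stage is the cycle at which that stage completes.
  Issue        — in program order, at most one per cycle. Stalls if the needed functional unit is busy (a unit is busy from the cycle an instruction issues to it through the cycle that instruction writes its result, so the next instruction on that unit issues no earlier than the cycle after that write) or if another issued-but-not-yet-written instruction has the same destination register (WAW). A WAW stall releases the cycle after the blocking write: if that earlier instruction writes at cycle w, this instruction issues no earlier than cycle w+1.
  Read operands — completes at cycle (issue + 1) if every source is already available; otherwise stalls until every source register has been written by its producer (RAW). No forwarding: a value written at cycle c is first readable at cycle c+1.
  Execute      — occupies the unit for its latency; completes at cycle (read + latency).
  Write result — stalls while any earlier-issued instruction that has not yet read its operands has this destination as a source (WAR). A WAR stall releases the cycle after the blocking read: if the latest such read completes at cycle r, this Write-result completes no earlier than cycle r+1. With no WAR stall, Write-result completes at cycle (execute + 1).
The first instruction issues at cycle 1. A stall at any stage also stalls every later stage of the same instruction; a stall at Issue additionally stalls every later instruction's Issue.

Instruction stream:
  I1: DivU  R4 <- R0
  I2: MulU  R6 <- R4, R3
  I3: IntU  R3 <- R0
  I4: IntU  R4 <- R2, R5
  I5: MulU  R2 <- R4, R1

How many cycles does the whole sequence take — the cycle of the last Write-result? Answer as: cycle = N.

cycle = 21

c1: I1 issues→DivU
c2: I1 reads · I2 issues→MulU
c3: I3 issues→IntU
c4: I3 reads
c5: I3 exec-done
c9: I1 exec-done
c10: I1 writes R4
c11: I2 reads
c12: I3 writes R3
c13: I4 issues→IntU
c14: I2 exec-done · I4 reads
c15: I2 writes R6 · I4 exec-done
c16: I4 writes R4 · I5 issues→MulU
c17: I5 reads
c20: I5 exec-done
c21: I5 writes R2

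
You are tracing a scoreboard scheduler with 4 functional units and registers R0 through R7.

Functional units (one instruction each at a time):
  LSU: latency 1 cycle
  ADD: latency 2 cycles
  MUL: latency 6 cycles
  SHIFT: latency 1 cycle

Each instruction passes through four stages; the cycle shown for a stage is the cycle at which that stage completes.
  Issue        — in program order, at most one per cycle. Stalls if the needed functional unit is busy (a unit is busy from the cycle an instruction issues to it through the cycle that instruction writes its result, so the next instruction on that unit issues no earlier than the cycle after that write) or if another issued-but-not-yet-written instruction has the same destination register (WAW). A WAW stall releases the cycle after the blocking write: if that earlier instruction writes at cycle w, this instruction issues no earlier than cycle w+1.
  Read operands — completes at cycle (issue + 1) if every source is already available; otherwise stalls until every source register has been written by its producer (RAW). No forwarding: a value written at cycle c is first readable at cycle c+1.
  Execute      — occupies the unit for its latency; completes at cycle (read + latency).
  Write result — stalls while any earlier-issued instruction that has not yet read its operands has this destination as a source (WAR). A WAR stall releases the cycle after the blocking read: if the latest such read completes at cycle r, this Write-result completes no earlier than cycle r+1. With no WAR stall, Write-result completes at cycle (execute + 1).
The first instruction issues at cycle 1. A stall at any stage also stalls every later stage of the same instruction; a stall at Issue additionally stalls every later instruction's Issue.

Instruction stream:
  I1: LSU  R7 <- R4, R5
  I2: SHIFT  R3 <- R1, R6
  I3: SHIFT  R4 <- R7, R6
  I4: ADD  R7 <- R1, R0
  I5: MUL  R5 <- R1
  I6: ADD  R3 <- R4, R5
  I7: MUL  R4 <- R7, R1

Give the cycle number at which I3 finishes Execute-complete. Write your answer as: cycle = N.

c1: I1 dispatched to LSU
c2: I1 operands ready; I2 dispatched to SHIFT
c3: I1 complete; I2 operands ready
c4: R7←I1; I2 complete
c5: R3←I2
c6: I3 dispatched to SHIFT
c7: I3 operands ready; I4 dispatched to ADD
c8: I3 complete; I4 operands ready; I5 dispatched to MUL
c9: R4←I3; I5 operands ready
c10: I4 complete
c11: R7←I4
c12: I6 dispatched to ADD
c15: I5 complete
c16: R5←I5
c17: I6 operands ready; I7 dispatched to MUL
c18: I7 operands ready
c19: I6 complete
c20: R3←I6
c24: I7 complete
c25: R4←I7

cycle = 8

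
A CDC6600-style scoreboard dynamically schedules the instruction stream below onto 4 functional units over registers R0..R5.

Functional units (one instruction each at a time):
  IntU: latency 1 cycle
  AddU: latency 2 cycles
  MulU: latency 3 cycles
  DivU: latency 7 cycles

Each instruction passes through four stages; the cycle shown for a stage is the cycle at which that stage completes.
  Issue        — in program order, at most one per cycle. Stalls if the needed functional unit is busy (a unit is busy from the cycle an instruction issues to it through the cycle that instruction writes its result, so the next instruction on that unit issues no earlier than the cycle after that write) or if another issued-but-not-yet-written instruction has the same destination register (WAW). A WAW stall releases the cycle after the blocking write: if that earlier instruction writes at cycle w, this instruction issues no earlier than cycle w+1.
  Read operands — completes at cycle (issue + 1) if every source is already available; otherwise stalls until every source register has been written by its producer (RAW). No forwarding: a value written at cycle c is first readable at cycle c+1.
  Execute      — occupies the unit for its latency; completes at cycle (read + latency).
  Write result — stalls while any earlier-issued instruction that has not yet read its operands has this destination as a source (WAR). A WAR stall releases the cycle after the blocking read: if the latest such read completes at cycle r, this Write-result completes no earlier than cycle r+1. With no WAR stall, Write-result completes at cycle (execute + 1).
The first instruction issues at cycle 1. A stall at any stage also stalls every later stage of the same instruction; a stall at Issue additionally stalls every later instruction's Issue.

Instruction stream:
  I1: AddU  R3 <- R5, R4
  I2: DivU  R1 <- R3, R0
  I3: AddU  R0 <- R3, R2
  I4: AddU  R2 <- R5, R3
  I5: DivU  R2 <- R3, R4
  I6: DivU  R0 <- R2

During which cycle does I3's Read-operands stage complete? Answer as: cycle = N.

cycle = 7

  I1 | 1 | 2 | 4 | 5
  I2 | 2 | 6 | 13 | 14   RAW R3: wait I1 write@5
  I3 | 6 | 7 | 9 | 10   struct: AddU busy until I1 writes@5
  I4 | 11 | 12 | 14 | 15   struct: AddU busy until I3 writes@10
  I5 | 16 | 17 | 24 | 25   WAW R2: wait I4 write@15
  I6 | 26 | 27 | 34 | 35   struct: DivU busy until I5 writes@25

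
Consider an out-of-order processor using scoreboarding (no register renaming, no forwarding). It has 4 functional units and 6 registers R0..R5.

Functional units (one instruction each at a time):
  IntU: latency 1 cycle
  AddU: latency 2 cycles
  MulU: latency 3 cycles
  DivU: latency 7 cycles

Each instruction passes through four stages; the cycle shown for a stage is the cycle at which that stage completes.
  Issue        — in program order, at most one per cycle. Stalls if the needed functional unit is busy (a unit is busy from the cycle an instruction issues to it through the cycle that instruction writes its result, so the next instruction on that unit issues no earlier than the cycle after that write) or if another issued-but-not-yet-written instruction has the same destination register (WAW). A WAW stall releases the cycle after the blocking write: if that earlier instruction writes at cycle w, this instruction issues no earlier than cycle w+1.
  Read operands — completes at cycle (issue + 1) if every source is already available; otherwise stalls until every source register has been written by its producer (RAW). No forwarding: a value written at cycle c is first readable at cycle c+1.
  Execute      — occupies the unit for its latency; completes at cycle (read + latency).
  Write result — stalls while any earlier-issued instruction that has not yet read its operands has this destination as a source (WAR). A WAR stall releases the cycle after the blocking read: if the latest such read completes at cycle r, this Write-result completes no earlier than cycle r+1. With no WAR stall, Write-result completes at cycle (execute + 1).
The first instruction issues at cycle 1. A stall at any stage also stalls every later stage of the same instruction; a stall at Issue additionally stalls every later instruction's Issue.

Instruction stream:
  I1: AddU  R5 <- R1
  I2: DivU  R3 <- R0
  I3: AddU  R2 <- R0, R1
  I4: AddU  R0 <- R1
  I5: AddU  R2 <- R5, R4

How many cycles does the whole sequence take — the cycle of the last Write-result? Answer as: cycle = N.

cycle = 20

I1  is:1  ro:2  ex:4  wr:5
I2  is:2  ro:3  ex:10  wr:11
I3  is:6  ro:7  ex:9  wr:10  — struct: AddU busy until I1 writes@5
I4  is:11  ro:12  ex:14  wr:15  — struct: AddU busy until I3 writes@10
I5  is:16  ro:17  ex:19  wr:20  — struct: AddU busy until I4 writes@15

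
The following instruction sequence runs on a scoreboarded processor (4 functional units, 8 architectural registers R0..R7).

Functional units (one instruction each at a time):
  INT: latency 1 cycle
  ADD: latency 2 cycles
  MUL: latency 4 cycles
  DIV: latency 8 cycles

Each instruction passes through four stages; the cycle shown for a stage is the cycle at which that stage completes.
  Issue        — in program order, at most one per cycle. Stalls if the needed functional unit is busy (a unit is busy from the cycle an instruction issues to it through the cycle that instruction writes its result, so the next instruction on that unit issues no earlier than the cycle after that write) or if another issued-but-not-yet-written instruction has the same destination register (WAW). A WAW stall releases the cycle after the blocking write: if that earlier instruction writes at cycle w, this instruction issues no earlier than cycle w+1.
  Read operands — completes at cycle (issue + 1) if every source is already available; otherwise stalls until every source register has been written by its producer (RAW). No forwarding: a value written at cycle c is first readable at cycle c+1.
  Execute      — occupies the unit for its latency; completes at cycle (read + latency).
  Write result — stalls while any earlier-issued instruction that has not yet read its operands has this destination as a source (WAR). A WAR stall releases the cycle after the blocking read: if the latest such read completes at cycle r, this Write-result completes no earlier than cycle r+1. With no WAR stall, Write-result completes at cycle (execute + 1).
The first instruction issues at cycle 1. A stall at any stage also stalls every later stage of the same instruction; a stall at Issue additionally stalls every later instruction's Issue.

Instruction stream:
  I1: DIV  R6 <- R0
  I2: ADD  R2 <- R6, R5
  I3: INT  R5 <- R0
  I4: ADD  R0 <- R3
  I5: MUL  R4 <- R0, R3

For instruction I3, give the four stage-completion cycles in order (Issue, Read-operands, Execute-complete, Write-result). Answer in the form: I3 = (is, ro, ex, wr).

I3 = (3, 4, 5, 13)

  I1 | 1 | 2 | 10 | 11
  I2 | 2 | 12 | 14 | 15   RAW R6: wait I1 write@11
  I3 | 3 | 4 | 5 | 13   WAR R5: wait I2 read@12
  I4 | 16 | 17 | 19 | 20   struct: ADD busy until I2 writes@15
  I5 | 17 | 21 | 25 | 26   RAW R0: wait I4 write@20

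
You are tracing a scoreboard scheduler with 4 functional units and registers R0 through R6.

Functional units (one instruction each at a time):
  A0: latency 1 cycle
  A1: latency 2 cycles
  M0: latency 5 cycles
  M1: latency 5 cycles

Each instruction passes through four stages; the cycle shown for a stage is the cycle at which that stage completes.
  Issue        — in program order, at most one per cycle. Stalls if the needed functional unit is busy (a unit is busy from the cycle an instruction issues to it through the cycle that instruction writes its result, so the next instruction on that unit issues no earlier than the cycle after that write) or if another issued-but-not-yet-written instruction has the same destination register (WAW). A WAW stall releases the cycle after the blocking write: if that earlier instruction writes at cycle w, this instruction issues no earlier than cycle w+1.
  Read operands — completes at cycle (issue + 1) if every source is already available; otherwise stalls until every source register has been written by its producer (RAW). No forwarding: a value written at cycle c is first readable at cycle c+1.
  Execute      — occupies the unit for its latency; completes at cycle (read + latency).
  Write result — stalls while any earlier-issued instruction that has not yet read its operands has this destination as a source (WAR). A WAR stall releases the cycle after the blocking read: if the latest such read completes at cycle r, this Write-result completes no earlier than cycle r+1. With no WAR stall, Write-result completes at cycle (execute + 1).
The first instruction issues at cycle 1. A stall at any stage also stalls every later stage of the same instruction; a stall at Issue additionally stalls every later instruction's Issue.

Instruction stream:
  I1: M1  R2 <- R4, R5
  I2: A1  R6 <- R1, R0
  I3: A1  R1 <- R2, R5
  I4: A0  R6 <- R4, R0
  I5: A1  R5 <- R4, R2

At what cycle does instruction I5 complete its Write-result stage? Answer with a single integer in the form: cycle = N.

cycle = 17

c1: I1 issues→M1
c2: I1 reads · I2 issues→A1
c3: I2 reads
c5: I2 exec-done
c6: I2 writes R6
c7: I1 exec-done · I3 issues→A1
c8: I1 writes R2 · I4 issues→A0
c9: I3 reads · I4 reads
c10: I4 exec-done
c11: I3 exec-done · I4 writes R6
c12: I3 writes R1
c13: I5 issues→A1
c14: I5 reads
c16: I5 exec-done
c17: I5 writes R5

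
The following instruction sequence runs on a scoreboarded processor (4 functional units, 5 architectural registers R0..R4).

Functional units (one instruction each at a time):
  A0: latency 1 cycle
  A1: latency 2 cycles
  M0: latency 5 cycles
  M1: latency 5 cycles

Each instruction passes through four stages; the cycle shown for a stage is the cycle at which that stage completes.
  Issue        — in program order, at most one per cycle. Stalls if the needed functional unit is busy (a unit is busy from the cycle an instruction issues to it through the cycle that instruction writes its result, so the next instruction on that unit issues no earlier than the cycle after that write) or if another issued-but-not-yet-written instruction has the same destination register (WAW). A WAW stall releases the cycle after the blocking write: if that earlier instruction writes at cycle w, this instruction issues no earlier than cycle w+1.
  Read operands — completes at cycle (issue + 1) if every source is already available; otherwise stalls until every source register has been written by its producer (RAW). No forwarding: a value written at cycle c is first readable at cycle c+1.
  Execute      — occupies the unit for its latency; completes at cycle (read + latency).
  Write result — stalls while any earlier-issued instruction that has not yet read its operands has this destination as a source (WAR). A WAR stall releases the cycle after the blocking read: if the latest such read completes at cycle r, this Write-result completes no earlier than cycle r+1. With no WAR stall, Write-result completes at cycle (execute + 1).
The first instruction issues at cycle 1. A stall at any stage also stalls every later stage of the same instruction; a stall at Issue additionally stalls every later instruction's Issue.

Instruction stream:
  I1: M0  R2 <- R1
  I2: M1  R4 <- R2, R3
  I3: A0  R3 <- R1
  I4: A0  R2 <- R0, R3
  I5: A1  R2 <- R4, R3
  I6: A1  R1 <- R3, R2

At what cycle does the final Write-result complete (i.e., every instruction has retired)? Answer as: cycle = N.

[1] I1 dispatched to M0
[2] I1 operands ready · I2 dispatched to M1
[3] I3 dispatched to A0
[4] I3 operands ready
[5] I3 complete
[7] I1 complete
[8] R2←I1
[9] I2 operands ready
[10] R3←I3
[11] I4 dispatched to A0
[12] I4 operands ready
[13] I4 complete
[14] I2 complete · R2←I4
[15] R4←I2 · I5 dispatched to A1
[16] I5 operands ready
[18] I5 complete
[19] R2←I5
[20] I6 dispatched to A1
[21] I6 operands ready
[23] I6 complete
[24] R1←I6

cycle = 24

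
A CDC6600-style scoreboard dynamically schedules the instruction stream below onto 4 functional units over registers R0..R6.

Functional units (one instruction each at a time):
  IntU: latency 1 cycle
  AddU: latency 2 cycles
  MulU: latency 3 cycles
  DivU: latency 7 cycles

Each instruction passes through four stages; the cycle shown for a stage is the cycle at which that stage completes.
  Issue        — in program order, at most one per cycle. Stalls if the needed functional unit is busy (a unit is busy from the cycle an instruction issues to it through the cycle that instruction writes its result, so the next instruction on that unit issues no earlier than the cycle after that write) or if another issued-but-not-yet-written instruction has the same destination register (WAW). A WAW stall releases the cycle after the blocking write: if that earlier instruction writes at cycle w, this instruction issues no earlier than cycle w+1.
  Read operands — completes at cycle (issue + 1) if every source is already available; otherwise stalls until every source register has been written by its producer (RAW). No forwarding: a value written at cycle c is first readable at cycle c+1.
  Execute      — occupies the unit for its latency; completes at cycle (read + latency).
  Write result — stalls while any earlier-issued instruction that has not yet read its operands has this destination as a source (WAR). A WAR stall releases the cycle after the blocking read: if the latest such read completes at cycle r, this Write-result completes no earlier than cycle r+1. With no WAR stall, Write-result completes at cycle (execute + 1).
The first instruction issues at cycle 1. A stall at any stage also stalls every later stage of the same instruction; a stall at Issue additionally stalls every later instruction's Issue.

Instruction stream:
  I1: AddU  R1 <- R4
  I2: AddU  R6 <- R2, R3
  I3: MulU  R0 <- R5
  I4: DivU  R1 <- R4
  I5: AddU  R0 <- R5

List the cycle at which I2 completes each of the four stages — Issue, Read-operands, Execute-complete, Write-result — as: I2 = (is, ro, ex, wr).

I2 = (6, 7, 9, 10)

c1: issue I1 (AddU)
c2: I1 read-ops
c4: I1 finished on AddU
c5: I1→R1
c6: issue I2 (AddU)
c7: I2 read-ops; issue I3 (MulU)
c8: I3 read-ops; issue I4 (DivU)
c9: I2 finished on AddU; I4 read-ops
c10: I2→R6
c11: I3 finished on MulU
c12: I3→R0
c13: issue I5 (AddU)
c14: I5 read-ops
c16: I4 finished on DivU; I5 finished on AddU
c17: I4→R1; I5→R0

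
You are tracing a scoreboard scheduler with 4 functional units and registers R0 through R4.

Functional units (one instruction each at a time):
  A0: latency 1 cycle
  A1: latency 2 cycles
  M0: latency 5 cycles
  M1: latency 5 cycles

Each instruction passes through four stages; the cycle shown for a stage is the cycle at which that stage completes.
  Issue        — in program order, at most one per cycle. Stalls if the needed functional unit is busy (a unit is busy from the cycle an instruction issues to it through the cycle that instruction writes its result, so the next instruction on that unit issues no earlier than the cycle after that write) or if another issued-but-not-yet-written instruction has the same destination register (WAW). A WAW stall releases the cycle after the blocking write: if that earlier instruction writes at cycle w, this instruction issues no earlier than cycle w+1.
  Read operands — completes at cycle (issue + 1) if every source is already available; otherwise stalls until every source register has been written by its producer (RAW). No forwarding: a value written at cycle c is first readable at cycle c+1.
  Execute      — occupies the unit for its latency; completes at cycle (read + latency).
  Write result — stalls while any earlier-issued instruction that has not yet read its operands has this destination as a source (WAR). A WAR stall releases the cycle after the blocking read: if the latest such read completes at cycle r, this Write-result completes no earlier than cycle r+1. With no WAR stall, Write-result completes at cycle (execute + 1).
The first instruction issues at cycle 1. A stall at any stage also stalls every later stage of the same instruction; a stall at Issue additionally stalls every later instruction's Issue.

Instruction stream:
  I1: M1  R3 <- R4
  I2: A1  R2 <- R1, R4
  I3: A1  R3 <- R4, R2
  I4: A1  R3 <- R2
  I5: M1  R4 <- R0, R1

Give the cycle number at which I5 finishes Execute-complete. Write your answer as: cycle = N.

[1] issue I1 (M1)
[2] I1 read-ops | issue I2 (A1)
[3] I2 read-ops
[5] I2 finished on A1
[6] I2→R2
[7] I1 finished on M1
[8] I1→R3
[9] issue I3 (A1)
[10] I3 read-ops
[12] I3 finished on A1
[13] I3→R3
[14] issue I4 (A1)
[15] I4 read-ops | issue I5 (M1)
[16] I5 read-ops
[17] I4 finished on A1
[18] I4→R3
[21] I5 finished on M1
[22] I5→R4

cycle = 21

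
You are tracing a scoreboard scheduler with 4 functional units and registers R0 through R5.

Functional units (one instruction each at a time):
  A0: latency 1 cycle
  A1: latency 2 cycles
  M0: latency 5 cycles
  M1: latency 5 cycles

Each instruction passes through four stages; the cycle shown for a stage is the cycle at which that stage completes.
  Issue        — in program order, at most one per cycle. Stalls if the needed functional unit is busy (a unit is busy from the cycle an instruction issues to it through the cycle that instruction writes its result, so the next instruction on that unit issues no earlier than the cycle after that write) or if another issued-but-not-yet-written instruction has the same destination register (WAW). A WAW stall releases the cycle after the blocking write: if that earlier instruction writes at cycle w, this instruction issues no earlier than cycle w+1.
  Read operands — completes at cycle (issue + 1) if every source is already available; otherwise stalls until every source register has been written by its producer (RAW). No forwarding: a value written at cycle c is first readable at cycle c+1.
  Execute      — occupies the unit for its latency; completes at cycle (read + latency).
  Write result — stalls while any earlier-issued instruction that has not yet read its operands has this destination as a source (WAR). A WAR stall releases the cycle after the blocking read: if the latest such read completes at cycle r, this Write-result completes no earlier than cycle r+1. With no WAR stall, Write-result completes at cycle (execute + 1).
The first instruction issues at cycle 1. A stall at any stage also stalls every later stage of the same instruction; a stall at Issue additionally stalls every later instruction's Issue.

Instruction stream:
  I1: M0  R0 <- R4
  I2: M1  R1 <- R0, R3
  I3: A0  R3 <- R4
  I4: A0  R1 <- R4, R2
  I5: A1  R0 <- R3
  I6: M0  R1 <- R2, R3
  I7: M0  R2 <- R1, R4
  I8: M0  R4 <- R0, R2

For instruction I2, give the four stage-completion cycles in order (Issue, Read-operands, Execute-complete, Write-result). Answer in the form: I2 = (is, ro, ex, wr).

t=1  issue I1 (M0)
t=2  I1 read-ops | issue I2 (M1)
t=3  issue I3 (A0)
t=4  I3 read-ops
t=5  I3 finished on A0
t=7  I1 finished on M0
t=8  I1→R0
t=9  I2 read-ops
t=10  I3→R3
t=14  I2 finished on M1
t=15  I2→R1
t=16  issue I4 (A0)
t=17  I4 read-ops | issue I5 (A1)
t=18  I4 finished on A0 | I5 read-ops
t=19  I4→R1
t=20  I5 finished on A1 | issue I6 (M0)
t=21  I5→R0 | I6 read-ops
t=26  I6 finished on M0
t=27  I6→R1
t=28  issue I7 (M0)
t=29  I7 read-ops
t=34  I7 finished on M0
t=35  I7→R2
t=36  issue I8 (M0)
t=37  I8 read-ops
t=42  I8 finished on M0
t=43  I8→R4

I2 = (2, 9, 14, 15)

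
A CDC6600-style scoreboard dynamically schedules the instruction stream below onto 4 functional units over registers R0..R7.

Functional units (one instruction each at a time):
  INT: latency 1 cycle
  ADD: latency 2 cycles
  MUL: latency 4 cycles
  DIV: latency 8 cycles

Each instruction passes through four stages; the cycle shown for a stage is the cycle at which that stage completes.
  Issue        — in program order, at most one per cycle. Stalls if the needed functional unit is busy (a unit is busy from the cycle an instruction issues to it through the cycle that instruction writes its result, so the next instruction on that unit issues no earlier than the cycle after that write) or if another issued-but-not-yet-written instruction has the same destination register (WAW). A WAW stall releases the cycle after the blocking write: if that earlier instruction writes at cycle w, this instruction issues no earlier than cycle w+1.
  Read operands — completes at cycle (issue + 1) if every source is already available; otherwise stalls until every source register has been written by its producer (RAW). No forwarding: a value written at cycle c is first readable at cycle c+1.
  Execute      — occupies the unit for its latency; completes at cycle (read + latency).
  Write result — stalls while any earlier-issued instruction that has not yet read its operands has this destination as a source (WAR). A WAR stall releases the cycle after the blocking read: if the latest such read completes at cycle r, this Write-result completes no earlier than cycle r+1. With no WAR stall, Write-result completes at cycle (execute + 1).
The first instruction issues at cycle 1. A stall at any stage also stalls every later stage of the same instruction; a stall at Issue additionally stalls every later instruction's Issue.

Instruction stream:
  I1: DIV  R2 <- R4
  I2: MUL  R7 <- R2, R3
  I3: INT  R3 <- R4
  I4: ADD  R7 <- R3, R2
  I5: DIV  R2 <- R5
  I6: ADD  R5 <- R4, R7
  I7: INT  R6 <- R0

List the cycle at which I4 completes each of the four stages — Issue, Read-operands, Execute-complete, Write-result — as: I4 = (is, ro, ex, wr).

t=1  issue I1 (DIV)
t=2  I1 read-ops, issue I2 (MUL)
t=3  issue I3 (INT)
t=4  I3 read-ops
t=5  I3 finished on INT
t=10  I1 finished on DIV
t=11  I1→R2
t=12  I2 read-ops
t=13  I3→R3
t=16  I2 finished on MUL
t=17  I2→R7
t=18  issue I4 (ADD)
t=19  I4 read-ops, issue I5 (DIV)
t=20  I5 read-ops
t=21  I4 finished on ADD
t=22  I4→R7
t=23  issue I6 (ADD)
t=24  I6 read-ops, issue I7 (INT)
t=25  I7 read-ops
t=26  I6 finished on ADD, I7 finished on INT
t=27  I6→R5, I7→R6
t=28  I5 finished on DIV
t=29  I5→R2

I4 = (18, 19, 21, 22)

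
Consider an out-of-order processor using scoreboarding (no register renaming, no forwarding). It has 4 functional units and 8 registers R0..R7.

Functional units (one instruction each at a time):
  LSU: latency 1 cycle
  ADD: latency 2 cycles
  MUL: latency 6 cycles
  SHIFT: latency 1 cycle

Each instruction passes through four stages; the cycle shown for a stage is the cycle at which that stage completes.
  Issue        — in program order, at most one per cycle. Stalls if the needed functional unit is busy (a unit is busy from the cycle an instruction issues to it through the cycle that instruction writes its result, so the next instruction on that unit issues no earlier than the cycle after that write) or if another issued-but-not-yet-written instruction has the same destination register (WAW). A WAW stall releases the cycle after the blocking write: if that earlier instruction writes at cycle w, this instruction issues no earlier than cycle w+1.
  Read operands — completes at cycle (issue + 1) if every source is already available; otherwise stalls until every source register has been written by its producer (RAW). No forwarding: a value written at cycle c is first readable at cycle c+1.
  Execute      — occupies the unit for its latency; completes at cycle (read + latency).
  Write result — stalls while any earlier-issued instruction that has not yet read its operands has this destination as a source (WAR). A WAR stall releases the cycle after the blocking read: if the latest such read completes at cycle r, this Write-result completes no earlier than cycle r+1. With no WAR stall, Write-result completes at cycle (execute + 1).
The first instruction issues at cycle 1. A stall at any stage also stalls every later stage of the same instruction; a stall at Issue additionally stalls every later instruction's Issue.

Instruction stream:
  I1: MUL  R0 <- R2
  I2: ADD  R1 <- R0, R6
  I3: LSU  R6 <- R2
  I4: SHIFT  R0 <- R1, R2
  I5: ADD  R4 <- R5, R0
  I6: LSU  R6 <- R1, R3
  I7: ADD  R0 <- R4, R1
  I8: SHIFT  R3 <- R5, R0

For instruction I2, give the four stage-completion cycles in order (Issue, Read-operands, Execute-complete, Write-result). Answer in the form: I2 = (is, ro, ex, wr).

c1: I1 issues→MUL
c2: I1 reads, I2 issues→ADD
c3: I3 issues→LSU
c4: I3 reads
c5: I3 exec-done
c8: I1 exec-done
c9: I1 writes R0
c10: I2 reads, I4 issues→SHIFT
c11: I3 writes R6
c12: I2 exec-done
c13: I2 writes R1
c14: I4 reads, I5 issues→ADD
c15: I4 exec-done, I6 issues→LSU
c16: I4 writes R0, I6 reads
c17: I5 reads, I6 exec-done
c18: I6 writes R6
c19: I5 exec-done
c20: I5 writes R4
c21: I7 issues→ADD
c22: I7 reads, I8 issues→SHIFT
c24: I7 exec-done
c25: I7 writes R0
c26: I8 reads
c27: I8 exec-done
c28: I8 writes R3

I2 = (2, 10, 12, 13)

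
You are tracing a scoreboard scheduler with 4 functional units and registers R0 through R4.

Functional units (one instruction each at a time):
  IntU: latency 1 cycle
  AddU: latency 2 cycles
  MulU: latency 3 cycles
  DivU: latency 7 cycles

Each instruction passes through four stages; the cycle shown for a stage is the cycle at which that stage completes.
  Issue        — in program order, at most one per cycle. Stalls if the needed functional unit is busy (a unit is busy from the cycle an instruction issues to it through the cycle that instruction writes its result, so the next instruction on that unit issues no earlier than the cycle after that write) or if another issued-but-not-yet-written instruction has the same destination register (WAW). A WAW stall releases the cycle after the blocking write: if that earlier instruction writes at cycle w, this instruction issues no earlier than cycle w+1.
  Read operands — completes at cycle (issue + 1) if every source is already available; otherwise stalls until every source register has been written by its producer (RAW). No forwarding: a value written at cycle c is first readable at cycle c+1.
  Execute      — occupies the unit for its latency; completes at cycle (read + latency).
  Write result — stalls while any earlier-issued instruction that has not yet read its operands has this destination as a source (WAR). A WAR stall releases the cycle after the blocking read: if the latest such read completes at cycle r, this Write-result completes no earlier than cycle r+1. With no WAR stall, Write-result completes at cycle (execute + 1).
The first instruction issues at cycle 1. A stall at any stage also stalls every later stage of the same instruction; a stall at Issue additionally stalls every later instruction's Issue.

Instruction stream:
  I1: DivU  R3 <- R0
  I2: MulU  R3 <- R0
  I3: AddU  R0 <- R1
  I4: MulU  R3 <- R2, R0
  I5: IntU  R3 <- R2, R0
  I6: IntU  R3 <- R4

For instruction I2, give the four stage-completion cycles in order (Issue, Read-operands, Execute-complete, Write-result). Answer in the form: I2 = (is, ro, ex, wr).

I2 = (11, 12, 15, 16)

t=1  issue I1 (DivU)
t=2  I1 read-ops
t=9  I1 finished on DivU
t=10  I1→R3
t=11  issue I2 (MulU)
t=12  I2 read-ops; issue I3 (AddU)
t=13  I3 read-ops
t=15  I2 finished on MulU; I3 finished on AddU
t=16  I2→R3; I3→R0
t=17  issue I4 (MulU)
t=18  I4 read-ops
t=21  I4 finished on MulU
t=22  I4→R3
t=23  issue I5 (IntU)
t=24  I5 read-ops
t=25  I5 finished on IntU
t=26  I5→R3
t=27  issue I6 (IntU)
t=28  I6 read-ops
t=29  I6 finished on IntU
t=30  I6→R3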